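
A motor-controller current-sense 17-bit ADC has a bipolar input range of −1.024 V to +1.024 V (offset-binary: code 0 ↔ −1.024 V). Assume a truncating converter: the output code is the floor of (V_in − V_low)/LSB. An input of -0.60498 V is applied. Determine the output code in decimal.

code 26817

With 131072 levels over 2.048 V, one step is 15.62 µV.
(V_in − V_low)/LSB = (-0.60498 − (−1.024)) / 1.5625e-05 = 26817.280.
So the output code is 26817.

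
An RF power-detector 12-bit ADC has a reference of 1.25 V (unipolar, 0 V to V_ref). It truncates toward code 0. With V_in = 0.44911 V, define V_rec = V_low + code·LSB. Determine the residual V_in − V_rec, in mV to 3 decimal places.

One LSB is 1.25 V / 4096 = 305.18 µV.
(V_in − V_low)/LSB = (0.44911 − 0)/0.000305176 = 1471.6436 → code 1471 (floor).
Code 1471 maps back to 0 + 1471×0.000305176 V = 0.44891357 V.
Error = 0.44911 − 0.44891357 = 0.000196426 V = 0.196 mV.

0.196 mV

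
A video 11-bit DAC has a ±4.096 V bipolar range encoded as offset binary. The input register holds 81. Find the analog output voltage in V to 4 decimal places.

LSB = 8.192 V / 2^11 = 4.000 mV.
V_out = (−4.096) + 81 × 0.004 V = -3.772 V.

-3.7720 V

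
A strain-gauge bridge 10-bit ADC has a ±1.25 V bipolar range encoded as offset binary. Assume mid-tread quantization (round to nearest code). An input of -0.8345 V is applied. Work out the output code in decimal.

Full-scale span = 2.5 V; LSB = 2.5/2^10 = 2.441 mV.
(-0.8345 − (−1.25)) / 0.00244141 = 170.189 LSBs.
So the output code is 170.

code 170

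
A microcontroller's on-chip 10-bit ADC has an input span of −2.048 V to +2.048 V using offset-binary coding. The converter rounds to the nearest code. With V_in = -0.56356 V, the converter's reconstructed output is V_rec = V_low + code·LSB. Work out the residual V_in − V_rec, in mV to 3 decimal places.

LSB = 4.096/2^10 = 4.000 mV.
(-0.56356 − (−2.048))/0.004 = 371.1100; round gives code 371.
Code 371 maps back to (−2.048) + 371×0.004 V = -0.564 V.
Error = -0.56356 − (−0.564) = 0.00044 V = 0.440 mV.

0.440 mV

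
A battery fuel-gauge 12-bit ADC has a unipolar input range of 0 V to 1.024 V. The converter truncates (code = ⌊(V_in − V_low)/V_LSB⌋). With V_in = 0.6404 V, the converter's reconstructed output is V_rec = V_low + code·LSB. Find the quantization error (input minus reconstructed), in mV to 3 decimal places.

0.150 mV

One LSB is 1.024 V / 4096 = 250.00 µV.
(0.6404 − 0)/0.00025 = 2561.6000; ⌊·⌋ gives code 2561.
Code 2561 maps back to 0 + 2561×0.00025 V = 0.64025 V.
V_in − V_rec = 0.00015 V = 0.150 mV.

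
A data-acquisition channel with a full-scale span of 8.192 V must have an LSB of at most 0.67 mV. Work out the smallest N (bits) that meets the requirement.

14 bits

Number of steps required ≥ 8.192 V / 0.67 mV = 12226.87.
Need 2^N ≥ 12226.87; 2^13 = 8192, 2^14 = 16384.
Minimum N = 14.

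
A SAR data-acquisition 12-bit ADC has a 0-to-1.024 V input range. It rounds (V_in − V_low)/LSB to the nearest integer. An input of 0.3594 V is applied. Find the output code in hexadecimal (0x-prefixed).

LSB = 1.024 V / 4096 = 250.00 µV.
Input sits at 1437.600 steps above V_low.
round(1437.600) = 1438.
In hexadecimal (0x-prefixed): 0x59E.

code 0x59E (decimal 1438)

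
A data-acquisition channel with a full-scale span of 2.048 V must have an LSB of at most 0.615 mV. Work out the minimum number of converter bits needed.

Number of steps required ≥ 2.048 V / 0.615 mV = 3330.08.
Need 2^N ≥ 3330.08; 2^11 = 2048, 2^12 = 4096.
Minimum N = 12.

12 bits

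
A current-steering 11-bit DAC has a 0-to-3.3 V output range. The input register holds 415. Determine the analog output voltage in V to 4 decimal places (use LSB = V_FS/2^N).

LSB = 3.3 V / 2^11 = 1.611 mV.
V_out = 0 + 415 × 0.00161133 V = 0.668701 V.

0.6687 V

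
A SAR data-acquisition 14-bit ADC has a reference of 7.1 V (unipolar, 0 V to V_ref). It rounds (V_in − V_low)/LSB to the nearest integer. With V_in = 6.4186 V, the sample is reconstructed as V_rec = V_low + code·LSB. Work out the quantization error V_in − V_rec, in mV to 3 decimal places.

-0.174 mV

One LSB is 7.1 V / 16384 = 433.35 µV.
(V_in − V_low)/LSB = (6.4186 − 0)/0.00043335 = 14811.5975 → code 14812 (round).
Reconstructed: 6.4187744 V.
Error = 6.4186 − 6.4187744 = -0.000174414 V = -0.174 mV.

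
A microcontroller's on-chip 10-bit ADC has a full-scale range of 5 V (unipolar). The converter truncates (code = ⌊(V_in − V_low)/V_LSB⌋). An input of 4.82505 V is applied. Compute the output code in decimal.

With 1024 levels over 5 V, one step is 4.883 mV.
(4.82505 − 0) / 0.00488281 = 988.170 LSBs.
⌊·⌋(988.170) = 988.

code 988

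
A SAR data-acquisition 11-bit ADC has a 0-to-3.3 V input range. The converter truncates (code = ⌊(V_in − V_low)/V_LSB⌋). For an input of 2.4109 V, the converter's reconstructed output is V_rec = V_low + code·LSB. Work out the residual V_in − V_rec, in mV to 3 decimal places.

0.353 mV

Step size: 3.3 V ÷ 2^11 = 1.611 mV.
(2.4109 − 0)/0.00161133 = 1496.2192; ⌊·⌋ gives code 1496.
Reconstructed: 2.4105469 V.
Difference: 0.000353125 V → 0.353 mV.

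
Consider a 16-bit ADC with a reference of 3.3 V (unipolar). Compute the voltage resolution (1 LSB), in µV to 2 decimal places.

Full-scale span = 3.3 V.
LSB = 3.3 / 2^16 = 3.3 / 65536 = 5.0354e-05 V = 50.35 µV.

50.35 µV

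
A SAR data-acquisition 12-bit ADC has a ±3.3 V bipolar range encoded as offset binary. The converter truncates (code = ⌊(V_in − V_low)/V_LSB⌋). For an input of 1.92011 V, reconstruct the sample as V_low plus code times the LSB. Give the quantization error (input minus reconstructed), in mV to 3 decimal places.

1.018 mV

Step size: 6.6 V ÷ 2^12 = 1.611 mV.
Scaled input = 3239.6319 LSBs, so code = 3239.
V_rec = (−3.3) + 3239·0.00161133 = 1.9190918 V.
V_in − V_rec = 0.0010182 V = 1.018 mV.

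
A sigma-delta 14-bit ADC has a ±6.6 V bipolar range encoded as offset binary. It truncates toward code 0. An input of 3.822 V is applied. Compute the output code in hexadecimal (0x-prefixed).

LSB = 13.2 V / 16384 = 0.806 mV.
Input sits at 12935.913 steps above V_low.
So the output code is 12935.
In hexadecimal (0x-prefixed): 0x3287.

code 0x3287 (decimal 12935)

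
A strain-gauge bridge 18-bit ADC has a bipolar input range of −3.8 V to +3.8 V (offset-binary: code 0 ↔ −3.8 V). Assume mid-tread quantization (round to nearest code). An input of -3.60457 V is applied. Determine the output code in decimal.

code 6741

With 262144 levels over 7.6 V, one step is 28.99 µV.
(-3.60457 − (−3.8)) / 2.89917e-05 = 6740.895 LSBs.
round(6740.895) = 6741.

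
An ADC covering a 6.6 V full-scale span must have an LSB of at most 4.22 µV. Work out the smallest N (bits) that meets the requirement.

21 bits

Number of steps required ≥ 6.6 V / 4.22 µV = 1563981.04.
Need 2^N ≥ 1563981.04; 2^20 = 1048576, 2^21 = 2097152.
Minimum N = 21.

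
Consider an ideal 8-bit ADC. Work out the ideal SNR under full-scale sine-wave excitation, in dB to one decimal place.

SNR ≈ 6.02·N + 1.76 dB = 6.02·8 + 1.76 = 49.92 dB.

49.9 dB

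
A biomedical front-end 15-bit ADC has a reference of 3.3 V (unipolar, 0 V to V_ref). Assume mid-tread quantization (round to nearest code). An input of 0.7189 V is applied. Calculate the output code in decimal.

code 7138

With 32768 levels over 3.3 V, one step is 100.71 µV.
Input sits at 7138.459 steps above V_low.
Round → code 7138.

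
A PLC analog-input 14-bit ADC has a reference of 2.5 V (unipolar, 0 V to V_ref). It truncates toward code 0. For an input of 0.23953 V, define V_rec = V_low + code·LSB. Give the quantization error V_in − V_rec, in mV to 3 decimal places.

Step size: 2.5 V ÷ 2^14 = 152.59 µV.
(V_in − V_low)/LSB = (0.23953 − 0)/0.000152588 = 1569.7838 → code 1569 (floor).
Code 1569 maps back to 0 + 1569×0.000152588 V = 0.2394104 V.
Difference: 0.0001196 V → 0.120 mV.

0.120 mV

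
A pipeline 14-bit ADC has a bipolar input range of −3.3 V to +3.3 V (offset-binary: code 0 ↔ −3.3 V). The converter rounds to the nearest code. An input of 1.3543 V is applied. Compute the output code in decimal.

code 11554

LSB = 6.6 V / 16384 = 402.83 µV.
(V_in − V_low)/LSB = (1.3543 − (−3.3)) / 0.000402832 = 11553.947.
So the output code is 11554.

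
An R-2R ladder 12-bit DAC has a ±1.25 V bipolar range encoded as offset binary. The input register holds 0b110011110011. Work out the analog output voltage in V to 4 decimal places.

0.7733 V

LSB = 2.5 V / 2^12 = 0.610 mV.
Code 0b110011110011 = 3315 decimal.
V_out = (−1.25) + 3315 × 0.000610352 V = 0.773315 V.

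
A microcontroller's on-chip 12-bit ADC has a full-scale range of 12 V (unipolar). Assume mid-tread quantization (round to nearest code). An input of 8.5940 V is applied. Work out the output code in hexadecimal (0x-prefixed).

code 0xB75 (decimal 2933)

Full-scale span = 12 V; LSB = 12/2^12 = 2.930 mV.
(V_in − V_low)/LSB = (8.5940 − 0) / 0.00292969 = 2933.419.
Round → code 2933.
In hexadecimal (0x-prefixed): 0xB75.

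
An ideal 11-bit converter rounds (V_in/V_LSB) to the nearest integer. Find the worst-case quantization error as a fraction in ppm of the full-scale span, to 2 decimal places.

244.14 ppm

Rounding → worst-case error = ½ LSB = V_FS/2^12, so 1e+06/4096 = 244.141 ppm of full scale.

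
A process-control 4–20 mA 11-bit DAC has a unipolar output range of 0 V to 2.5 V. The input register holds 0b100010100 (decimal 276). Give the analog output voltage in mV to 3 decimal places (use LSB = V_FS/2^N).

336.914 mV

LSB = 2.5 V / 2^11 = 1.221 mV.
Code 0b100010100 = 276 decimal.
V_out = 0 + 276 × 0.0012207 V = 0.336914 V.
= 336.914 mV.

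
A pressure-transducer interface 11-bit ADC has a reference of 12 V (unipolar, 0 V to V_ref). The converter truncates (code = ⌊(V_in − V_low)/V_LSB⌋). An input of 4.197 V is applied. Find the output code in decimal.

code 716

LSB = 12 V / 2048 = 5.859 mV.
Input sits at 716.288 steps above V_low.
⌊·⌋(716.288) = 716.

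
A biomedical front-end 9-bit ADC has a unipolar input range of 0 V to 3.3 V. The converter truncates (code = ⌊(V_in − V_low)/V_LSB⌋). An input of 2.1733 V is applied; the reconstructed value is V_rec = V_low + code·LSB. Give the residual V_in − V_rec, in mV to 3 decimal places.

1.230 mV

LSB = 3.3/2^9 = 6.445 mV.
(V_in − V_low)/LSB = (2.1733 − 0)/0.00644531 = 337.1908 → code 337 (floor).
Reconstructed: 2.1720703 V.
Error = 2.1733 − 2.1720703 = 0.00122969 V = 1.230 mV.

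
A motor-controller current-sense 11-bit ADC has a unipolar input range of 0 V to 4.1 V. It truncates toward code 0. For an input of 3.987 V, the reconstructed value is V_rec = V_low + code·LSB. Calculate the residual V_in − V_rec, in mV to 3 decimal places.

One LSB is 4.1 V / 2048 = 2.002 mV.
Scaled input = 1991.5551 LSBs, so code = 1991.
V_rec = 0 + 1991·0.00200195 = 3.9858887 V.
Error = 3.987 − 3.9858887 = 0.00111133 V = 1.111 mV.

1.111 mV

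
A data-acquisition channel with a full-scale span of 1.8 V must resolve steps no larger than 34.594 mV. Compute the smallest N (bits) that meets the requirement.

Number of steps required ≥ 1.8 V / 34.594 mV = 52.03.
Need 2^N ≥ 52.03; 2^5 = 32, 2^6 = 64.
Minimum N = 6.

6 bits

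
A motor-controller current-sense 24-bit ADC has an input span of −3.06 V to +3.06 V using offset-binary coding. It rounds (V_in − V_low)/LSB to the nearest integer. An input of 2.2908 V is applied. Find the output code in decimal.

code 14668550

LSB = 6.12 V / 16777216 = 0.36 µV.
(2.2908 − (−3.06)) / 3.6478e-07 = 14668550.224 LSBs.
Round → code 14668550.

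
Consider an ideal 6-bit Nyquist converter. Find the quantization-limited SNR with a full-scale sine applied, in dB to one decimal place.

37.9 dB

SNR ≈ 6.02·N + 1.76 dB = 6.02·6 + 1.76 = 37.88 dB.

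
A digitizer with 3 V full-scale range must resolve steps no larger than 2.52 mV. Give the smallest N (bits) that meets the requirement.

11 bits

Number of steps required ≥ 3 V / 2.52 mV = 1190.48.
Need 2^N ≥ 1190.48; 2^10 = 1024, 2^11 = 2048.
Minimum N = 11.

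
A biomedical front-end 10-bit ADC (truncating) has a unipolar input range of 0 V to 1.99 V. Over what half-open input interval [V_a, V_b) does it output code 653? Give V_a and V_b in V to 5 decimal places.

[1.26901 V, 1.27096 V)

LSB = 1.99/2^10 = 1.943 mV.
V_a = V_low + 653·LSB = 1.26901 V; V_b = V_low + 654·LSB = 1.27096 V.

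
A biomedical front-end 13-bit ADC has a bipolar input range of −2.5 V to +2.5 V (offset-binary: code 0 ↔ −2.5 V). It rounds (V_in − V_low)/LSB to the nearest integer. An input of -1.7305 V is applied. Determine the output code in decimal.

Full-scale span = 5 V; LSB = 5/2^13 = 0.610 mV.
(V_in − V_low)/LSB = (-1.7305 − (−2.5)) / 0.000610352 = 1260.749.
Round → code 1261.

code 1261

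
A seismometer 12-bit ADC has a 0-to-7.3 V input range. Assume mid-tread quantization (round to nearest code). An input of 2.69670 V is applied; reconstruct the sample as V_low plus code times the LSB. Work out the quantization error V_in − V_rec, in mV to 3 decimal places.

LSB = 7.3/2^12 = 1.782 mV.
(2.69670 − 0)/0.00178223 = 1513.1073; round gives code 1513.
V_rec = 0 + 1513·0.00178223 = 2.6965088 V.
V_in − V_rec = 0.000191211 V = 0.191 mV.

0.191 mV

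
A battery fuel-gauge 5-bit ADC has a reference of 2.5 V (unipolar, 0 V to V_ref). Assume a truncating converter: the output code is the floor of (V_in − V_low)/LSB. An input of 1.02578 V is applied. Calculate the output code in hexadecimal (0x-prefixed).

With 32 levels over 2.5 V, one step is 78.125 mV.
(1.02578 − 0) / 0.078125 = 13.130 LSBs.
⌊·⌋(13.130) = 13.
In hexadecimal (0x-prefixed): 0xD.

code 0xD (decimal 13)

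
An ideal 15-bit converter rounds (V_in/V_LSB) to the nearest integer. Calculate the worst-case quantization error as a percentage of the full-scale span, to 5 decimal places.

Rounding → worst-case error = ½ LSB = V_FS/2^16, so 100/65536 = 0.00152588 % of full scale.

0.00153 %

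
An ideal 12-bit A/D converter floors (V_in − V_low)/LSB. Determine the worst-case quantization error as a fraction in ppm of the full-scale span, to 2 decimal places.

Truncating → worst-case error = 1 LSB = V_FS/2^12, so 1e+06/4096 = 244.141 ppm of full scale.

244.14 ppm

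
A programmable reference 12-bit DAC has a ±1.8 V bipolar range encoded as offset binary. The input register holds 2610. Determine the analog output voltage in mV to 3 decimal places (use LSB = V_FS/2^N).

493.945 mV

LSB = 3.6 V / 2^12 = 0.879 mV.
V_out = (−1.8) + 2610 × 0.000878906 V = 0.493945 V.
= 493.945 mV.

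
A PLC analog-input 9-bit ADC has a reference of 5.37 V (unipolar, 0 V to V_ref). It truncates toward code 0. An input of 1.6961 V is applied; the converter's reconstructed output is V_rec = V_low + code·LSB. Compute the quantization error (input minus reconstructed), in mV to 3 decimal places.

7.487 mV

LSB = 5.37/2^9 = 10.488 mV.
(V_in − V_low)/LSB = (1.6961 − 0)/0.0104883 = 161.7138 → code 161 (floor).
Reconstructed: 1.6886133 V.
Error = 1.6961 − 1.6886133 = 0.00748672 V = 7.487 mV.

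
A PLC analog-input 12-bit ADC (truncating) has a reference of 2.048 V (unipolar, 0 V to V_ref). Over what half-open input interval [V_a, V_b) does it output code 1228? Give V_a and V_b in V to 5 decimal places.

[0.61400 V, 0.61450 V)

LSB = 2.048/2^12 = 0.500 mV.
V_a = V_low + 1228·LSB = 0.614 V; V_b = V_low + 1229·LSB = 0.6145 V.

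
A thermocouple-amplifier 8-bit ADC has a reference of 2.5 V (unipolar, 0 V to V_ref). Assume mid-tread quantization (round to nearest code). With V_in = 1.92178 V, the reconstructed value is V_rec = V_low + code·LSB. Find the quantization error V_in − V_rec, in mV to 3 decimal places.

Step size: 2.5 V ÷ 2^8 = 9.766 mV.
(V_in − V_low)/LSB = (1.92178 − 0)/0.00976562 = 196.7903 → code 197 (round).
Reconstructed: 1.9238281 V.
Difference: -0.00204813 V → -2.048 mV.

-2.048 mV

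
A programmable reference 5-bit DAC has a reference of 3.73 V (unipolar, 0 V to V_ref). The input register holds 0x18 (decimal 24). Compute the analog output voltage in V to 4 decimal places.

2.7975 V

LSB = 3.73 V / 2^5 = 116.562 mV.
Code 0x18 = 24 decimal.
V_out = 0 + 24 × 0.116562 V = 2.7975 V.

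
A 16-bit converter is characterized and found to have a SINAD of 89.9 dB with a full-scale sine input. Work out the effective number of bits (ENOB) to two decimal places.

14.64 bits

ENOB = (SINAD − 1.76) / 6.02 = (89.9 − 1.76)/6.02 = 14.641.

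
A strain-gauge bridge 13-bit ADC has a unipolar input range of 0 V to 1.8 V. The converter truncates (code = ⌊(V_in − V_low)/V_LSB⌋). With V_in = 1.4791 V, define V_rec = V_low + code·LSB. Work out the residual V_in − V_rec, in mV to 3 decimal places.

0.121 mV

LSB = 1.8/2^13 = 219.73 µV.
(V_in − V_low)/LSB = (1.4791 − 0)/0.000219727 = 6731.5484 → code 6731 (floor).
Reconstructed: 1.4789795 V.
Difference: 0.000120508 V → 0.121 mV.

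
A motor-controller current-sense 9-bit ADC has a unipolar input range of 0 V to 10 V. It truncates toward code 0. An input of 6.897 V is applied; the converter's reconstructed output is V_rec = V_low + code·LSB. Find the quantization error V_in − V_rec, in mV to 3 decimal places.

Step size: 10 V ÷ 2^9 = 19.531 mV.
Scaled input = 353.1264 LSBs, so code = 353.
Reconstructed: 6.8945312 V.
Error = 6.897 − 6.8945312 = 0.00246875 V = 2.469 mV.

2.469 mV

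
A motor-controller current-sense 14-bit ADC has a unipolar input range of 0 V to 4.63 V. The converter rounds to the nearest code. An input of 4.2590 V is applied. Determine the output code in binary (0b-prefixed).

Full-scale span = 4.63 V; LSB = 4.63/2^14 = 282.59 µV.
Input sits at 15071.157 steps above V_low.
Round → code 15071.
In binary (0b-prefixed): 0b11101011011111.

code 0b11101011011111 (decimal 15071)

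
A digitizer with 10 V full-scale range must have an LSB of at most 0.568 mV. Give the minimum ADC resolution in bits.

Number of steps required ≥ 10 V / 0.568 mV = 17605.63.
Need 2^N ≥ 17605.63; 2^14 = 16384, 2^15 = 32768.
Minimum N = 15.

15 bits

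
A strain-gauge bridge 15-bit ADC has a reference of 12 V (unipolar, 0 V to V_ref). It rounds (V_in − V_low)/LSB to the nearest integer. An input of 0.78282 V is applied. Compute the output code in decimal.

code 2138

Full-scale span = 12 V; LSB = 12/2^15 = 366.21 µV.
(0.78282 − 0) / 0.000366211 = 2137.620 LSBs.
Round → code 2138.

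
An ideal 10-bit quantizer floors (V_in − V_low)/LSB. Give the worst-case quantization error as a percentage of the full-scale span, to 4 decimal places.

0.0977 %

Truncating → worst-case error = 1 LSB = V_FS/2^10, so 100/1024 = 0.0976562 % of full scale.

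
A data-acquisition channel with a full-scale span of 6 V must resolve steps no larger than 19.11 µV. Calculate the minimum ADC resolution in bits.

19 bits

Number of steps required ≥ 6 V / 19.11 µV = 313971.74.
Need 2^N ≥ 313971.74; 2^18 = 262144, 2^19 = 524288.
Minimum N = 19.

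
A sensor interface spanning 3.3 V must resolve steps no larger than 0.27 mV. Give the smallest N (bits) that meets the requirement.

14 bits

Number of steps required ≥ 3.3 V / 0.27 mV = 12222.22.
Need 2^N ≥ 12222.22; 2^13 = 8192, 2^14 = 16384.
Minimum N = 14.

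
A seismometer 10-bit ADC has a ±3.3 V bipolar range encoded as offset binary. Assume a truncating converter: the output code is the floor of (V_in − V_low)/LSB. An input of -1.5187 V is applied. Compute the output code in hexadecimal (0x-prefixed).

code 0x114 (decimal 276)

With 1024 levels over 6.6 V, one step is 6.445 mV.
Input sits at 276.371 steps above V_low.
Floor → code 276.
In hexadecimal (0x-prefixed): 0x114.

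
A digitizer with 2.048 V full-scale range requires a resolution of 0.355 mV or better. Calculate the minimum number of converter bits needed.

13 bits

Number of steps required ≥ 2.048 V / 0.355 mV = 5769.01.
Need 2^N ≥ 5769.01; 2^12 = 4096, 2^13 = 8192.
Minimum N = 13.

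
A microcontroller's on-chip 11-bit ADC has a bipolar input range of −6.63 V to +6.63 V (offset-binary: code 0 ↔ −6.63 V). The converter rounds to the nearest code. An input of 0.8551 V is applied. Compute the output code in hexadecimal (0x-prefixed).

code 0x484 (decimal 1156)

With 2048 levels over 13.26 V, one step is 6.475 mV.
(V_in − V_low)/LSB = (0.8551 − (−6.63)) / 0.00647461 = 1156.070.
So the output code is 1156.
In hexadecimal (0x-prefixed): 0x484.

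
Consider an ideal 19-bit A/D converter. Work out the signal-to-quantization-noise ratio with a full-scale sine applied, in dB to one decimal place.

116.1 dB

SNR ≈ 6.02·N + 1.76 dB = 6.02·19 + 1.76 = 116.14 dB.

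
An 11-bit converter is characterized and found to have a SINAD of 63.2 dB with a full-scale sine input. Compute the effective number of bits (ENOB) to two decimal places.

ENOB = (SINAD − 1.76) / 6.02 = (63.2 − 1.76)/6.02 = 10.206.

10.21 bits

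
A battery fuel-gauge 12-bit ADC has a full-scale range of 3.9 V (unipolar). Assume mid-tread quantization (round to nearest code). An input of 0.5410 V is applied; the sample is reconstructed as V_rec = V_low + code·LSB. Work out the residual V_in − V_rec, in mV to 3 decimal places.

0.180 mV

One LSB is 3.9 V / 4096 = 0.952 mV.
(V_in − V_low)/LSB = (0.5410 − 0)/0.000952148 = 568.1887 → code 568 (round).
Reconstructed: 0.54082031 V.
Error = 0.5410 − 0.54082031 = 0.000179687 V = 0.180 mV.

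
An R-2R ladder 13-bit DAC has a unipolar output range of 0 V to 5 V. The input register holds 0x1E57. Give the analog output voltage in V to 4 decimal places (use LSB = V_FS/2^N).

4.7406 V

LSB = 5 V / 2^13 = 0.610 mV.
Code 0x1E57 = 7767 decimal.
V_out = 0 + 7767 × 0.000610352 V = 4.7406 V.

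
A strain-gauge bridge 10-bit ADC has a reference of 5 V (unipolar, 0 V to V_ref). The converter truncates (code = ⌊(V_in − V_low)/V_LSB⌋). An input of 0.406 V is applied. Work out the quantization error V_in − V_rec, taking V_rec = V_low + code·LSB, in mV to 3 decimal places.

LSB = 5/2^10 = 4.883 mV.
(V_in − V_low)/LSB = (0.406 − 0)/0.00488281 = 83.1488 → code 83 (floor).
Code 83 maps back to 0 + 83×0.00488281 V = 0.40527344 V.
V_in − V_rec = 0.000726562 V = 0.727 mV.

0.727 mV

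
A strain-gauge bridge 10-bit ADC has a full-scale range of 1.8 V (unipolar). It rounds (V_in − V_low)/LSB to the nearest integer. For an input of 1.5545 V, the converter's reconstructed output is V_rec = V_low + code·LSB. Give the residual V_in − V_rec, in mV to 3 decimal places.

0.594 mV

One LSB is 1.8 V / 1024 = 1.758 mV.
(1.5545 − 0)/0.00175781 = 884.3378; round gives code 884.
Reconstructed: 1.5539063 V.
Error = 1.5545 − 1.5539063 = 0.00059375 V = 0.594 mV.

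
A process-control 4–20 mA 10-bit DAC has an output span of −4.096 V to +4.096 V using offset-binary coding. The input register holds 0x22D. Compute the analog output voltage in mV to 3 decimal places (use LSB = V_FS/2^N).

360.000 mV

LSB = 8.192 V / 2^10 = 8.000 mV.
Code 0x22D = 557 decimal.
V_out = (−4.096) + 557 × 0.008 V = 0.36 V.
= 360.000 mV.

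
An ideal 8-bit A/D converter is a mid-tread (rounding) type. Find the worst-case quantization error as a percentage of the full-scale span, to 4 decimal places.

0.1953 %

Rounding → worst-case error = ½ LSB = V_FS/2^9, so 100/512 = 0.195312 % of full scale.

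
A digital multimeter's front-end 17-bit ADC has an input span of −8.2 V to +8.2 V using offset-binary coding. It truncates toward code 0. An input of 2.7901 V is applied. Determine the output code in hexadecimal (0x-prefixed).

code 0x1571B (decimal 87835)

With 131072 levels over 16.4 V, one step is 125.12 µV.
(V_in − V_low)/LSB = (2.7901 − (−8.2)) / 0.000125122 = 87835.024.
⌊·⌋(87835.024) = 87835.
In hexadecimal (0x-prefixed): 0x1571B.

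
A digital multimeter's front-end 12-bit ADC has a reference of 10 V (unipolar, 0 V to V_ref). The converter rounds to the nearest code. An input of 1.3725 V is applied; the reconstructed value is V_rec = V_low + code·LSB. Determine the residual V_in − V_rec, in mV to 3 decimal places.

0.430 mV

LSB = 10/2^12 = 2.441 mV.
(V_in − V_low)/LSB = (1.3725 − 0)/0.00244141 = 562.1760 → code 562 (round).
Code 562 maps back to 0 + 562×0.00244141 V = 1.3720703 V.
Difference: 0.000429688 V → 0.430 mV.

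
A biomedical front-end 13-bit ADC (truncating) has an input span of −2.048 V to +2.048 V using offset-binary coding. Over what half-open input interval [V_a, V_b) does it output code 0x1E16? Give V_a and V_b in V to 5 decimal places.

LSB = 4.096/2^13 = 0.500 mV.
Code 0x1E16 = 7702 decimal.
V_a = V_low + 7702·LSB = 1.803 V; V_b = V_low + 7703·LSB = 1.8035 V.

[1.80300 V, 1.80350 V)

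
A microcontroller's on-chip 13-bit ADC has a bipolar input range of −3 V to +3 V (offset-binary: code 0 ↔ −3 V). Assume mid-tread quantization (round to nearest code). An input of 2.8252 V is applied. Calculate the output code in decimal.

LSB = 6 V / 8192 = 0.732 mV.
Input sits at 7953.340 steps above V_low.
Round → code 7953.

code 7953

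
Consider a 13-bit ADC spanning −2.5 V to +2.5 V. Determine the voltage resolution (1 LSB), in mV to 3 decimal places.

0.610 mV

Full-scale span = 5 V.
LSB = 5 / 2^13 = 5 / 8192 = 0.000610352 V = 0.610 mV.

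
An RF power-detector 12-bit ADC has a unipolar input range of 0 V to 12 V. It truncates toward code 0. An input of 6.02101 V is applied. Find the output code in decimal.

Full-scale span = 12 V; LSB = 12/2^12 = 2.930 mV.
(V_in − V_low)/LSB = (6.02101 − 0) / 0.00292969 = 2055.171.
So the output code is 2055.

code 2055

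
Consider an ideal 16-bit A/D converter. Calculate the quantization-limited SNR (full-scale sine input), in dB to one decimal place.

SNR ≈ 6.02·N + 1.76 dB = 6.02·16 + 1.76 = 98.08 dB.

98.1 dB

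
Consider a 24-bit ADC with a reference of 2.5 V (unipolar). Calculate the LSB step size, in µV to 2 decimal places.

Full-scale span = 2.5 V.
LSB = 2.5 / 2^24 = 2.5 / 16777216 = 1.49012e-07 V = 0.15 µV.

0.15 µV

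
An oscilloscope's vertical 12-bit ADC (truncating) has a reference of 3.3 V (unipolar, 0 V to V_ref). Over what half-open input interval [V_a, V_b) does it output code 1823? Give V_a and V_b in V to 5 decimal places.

[1.46873 V, 1.46953 V)

LSB = 3.3/2^12 = 0.806 mV.
V_a = V_low + 1823·LSB = 1.46873 V; V_b = V_low + 1824·LSB = 1.46953 V.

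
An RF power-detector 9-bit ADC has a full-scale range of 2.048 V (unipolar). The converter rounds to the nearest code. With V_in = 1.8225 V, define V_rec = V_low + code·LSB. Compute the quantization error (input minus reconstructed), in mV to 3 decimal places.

One LSB is 2.048 V / 512 = 4.000 mV.
(1.8225 − 0)/0.004 = 455.6250; round gives code 456.
Reconstructed: 1.824 V.
Difference: -0.0015 V → -1.500 mV.

-1.500 mV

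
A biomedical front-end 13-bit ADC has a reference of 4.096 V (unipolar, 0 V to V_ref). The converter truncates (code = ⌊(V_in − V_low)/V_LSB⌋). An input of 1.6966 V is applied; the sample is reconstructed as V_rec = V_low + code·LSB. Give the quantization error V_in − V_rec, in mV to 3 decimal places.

One LSB is 4.096 V / 8192 = 0.500 mV.
Scaled input = 3393.2000 LSBs, so code = 3393.
Reconstructed: 1.6965 V.
Error = 1.6966 − 1.6965 = 0.0001 V = 0.100 mV.

0.100 mV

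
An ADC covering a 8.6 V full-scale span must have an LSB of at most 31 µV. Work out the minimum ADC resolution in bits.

Number of steps required ≥ 8.6 V / 31 µV = 277419.35.
Need 2^N ≥ 277419.35; 2^18 = 262144, 2^19 = 524288.
Minimum N = 19.

19 bits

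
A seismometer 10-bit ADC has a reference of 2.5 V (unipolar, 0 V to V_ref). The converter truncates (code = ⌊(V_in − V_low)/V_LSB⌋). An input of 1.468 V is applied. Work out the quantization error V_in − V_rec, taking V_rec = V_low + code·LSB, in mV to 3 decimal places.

0.715 mV

LSB = 2.5/2^10 = 2.441 mV.
(1.468 − 0)/0.00244141 = 601.2928; ⌊·⌋ gives code 601.
Reconstructed: 1.4672852 V.
Difference: 0.000714844 V → 0.715 mV.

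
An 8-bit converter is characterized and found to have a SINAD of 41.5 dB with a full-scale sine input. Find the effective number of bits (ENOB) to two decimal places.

ENOB = (SINAD − 1.76) / 6.02 = (41.5 − 1.76)/6.02 = 6.601.

6.60 bits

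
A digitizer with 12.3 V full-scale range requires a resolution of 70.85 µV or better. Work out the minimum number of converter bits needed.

18 bits

Number of steps required ≥ 12.3 V / 70.85 µV = 173606.21.
Need 2^N ≥ 173606.21; 2^17 = 131072, 2^18 = 262144.
Minimum N = 18.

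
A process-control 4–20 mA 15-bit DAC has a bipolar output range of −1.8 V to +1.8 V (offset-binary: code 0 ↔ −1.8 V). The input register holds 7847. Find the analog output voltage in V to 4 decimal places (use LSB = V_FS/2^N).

-0.9379 V

LSB = 3.6 V / 2^15 = 109.86 µV.
V_out = (−1.8) + 7847 × 0.000109863 V = -0.937903 V.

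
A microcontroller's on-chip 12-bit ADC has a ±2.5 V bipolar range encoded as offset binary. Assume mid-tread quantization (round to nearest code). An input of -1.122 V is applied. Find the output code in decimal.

Full-scale span = 5 V; LSB = 5/2^12 = 1.221 mV.
Input sits at 1128.858 steps above V_low.
So the output code is 1129.

code 1129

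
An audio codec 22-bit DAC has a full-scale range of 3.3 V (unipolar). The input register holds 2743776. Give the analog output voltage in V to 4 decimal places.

LSB = 3.3 V / 2^22 = 0.79 µV.
V_out = 0 + 2743776 × 7.86781e-07 V = 2.15875 V.

2.1588 V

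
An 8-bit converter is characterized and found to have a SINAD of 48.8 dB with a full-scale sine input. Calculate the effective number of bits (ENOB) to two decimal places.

ENOB = (SINAD − 1.76) / 6.02 = (48.8 − 1.76)/6.02 = 7.814.

7.81 bits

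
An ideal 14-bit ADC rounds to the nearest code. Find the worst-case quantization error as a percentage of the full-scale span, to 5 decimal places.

0.00305 %

Rounding → worst-case error = ½ LSB = V_FS/2^15, so 100/32768 = 0.00305176 % of full scale.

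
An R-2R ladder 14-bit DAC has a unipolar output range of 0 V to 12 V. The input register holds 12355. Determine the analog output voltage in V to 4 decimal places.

LSB = 12 V / 2^14 = 0.732 mV.
V_out = 0 + 12355 × 0.000732422 V = 9.04907 V.

9.0491 V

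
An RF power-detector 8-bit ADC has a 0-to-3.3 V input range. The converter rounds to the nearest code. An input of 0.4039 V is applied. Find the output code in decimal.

code 31

LSB = 3.3 V / 256 = 12.891 mV.
(V_in − V_low)/LSB = (0.4039 − 0) / 0.0128906 = 31.333.
Round → code 31.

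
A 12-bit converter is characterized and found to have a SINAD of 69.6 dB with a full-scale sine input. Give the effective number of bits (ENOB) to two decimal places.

11.27 bits

ENOB = (SINAD − 1.76) / 6.02 = (69.6 − 1.76)/6.02 = 11.269.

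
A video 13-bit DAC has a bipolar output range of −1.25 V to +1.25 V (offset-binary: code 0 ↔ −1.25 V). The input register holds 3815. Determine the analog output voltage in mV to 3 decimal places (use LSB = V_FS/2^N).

LSB = 2.5 V / 2^13 = 305.18 µV.
V_out = (−1.25) + 3815 × 0.000305176 V = -0.0857544 V.
= -85.754 mV.

-85.754 mV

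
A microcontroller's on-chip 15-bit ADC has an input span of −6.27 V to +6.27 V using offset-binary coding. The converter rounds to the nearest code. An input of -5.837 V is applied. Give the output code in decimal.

code 1131

Full-scale span = 12.54 V; LSB = 12.54/2^15 = 382.69 µV.
Input sits at 1131.463 steps above V_low.
Round → code 1131.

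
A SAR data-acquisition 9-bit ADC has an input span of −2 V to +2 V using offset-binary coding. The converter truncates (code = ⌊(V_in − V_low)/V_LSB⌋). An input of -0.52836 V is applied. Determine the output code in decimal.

Full-scale span = 4 V; LSB = 4/2^9 = 7.812 mV.
(V_in − V_low)/LSB = (-0.52836 − (−2)) / 0.0078125 = 188.370.
⌊·⌋(188.370) = 188.

code 188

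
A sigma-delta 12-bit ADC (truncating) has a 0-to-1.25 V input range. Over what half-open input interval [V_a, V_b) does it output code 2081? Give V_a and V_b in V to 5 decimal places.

[0.63507 V, 0.63538 V)

LSB = 1.25/2^12 = 305.18 µV.
V_a = V_low + 2081·LSB = 0.635071 V; V_b = V_low + 2082·LSB = 0.635376 V.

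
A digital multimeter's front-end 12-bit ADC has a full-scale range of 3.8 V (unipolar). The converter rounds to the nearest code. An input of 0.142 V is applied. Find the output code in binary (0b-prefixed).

LSB = 3.8 V / 4096 = 0.928 mV.
Input sits at 153.061 steps above V_low.
round(153.061) = 153.
In binary (0b-prefixed): 0b10011001.

code 0b10011001 (decimal 153)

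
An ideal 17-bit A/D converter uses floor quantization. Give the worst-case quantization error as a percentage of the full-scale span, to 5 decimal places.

0.00076 %

Truncating → worst-case error = 1 LSB = V_FS/2^17, so 100/131072 = 0.000762939 % of full scale.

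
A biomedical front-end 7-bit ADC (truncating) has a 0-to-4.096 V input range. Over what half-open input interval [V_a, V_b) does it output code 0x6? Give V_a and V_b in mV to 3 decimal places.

LSB = 4.096/2^7 = 32.000 mV.
Code 0x6 = 6 decimal.
V_a = V_low + 6·LSB = 0.192 V; V_b = V_low + 7·LSB = 0.224 V.

[192.000 mV, 224.000 mV)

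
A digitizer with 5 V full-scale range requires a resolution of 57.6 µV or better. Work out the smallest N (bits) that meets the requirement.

17 bits

Number of steps required ≥ 5 V / 57.6 µV = 86805.56.
Need 2^N ≥ 86805.56; 2^16 = 65536, 2^17 = 131072.
Minimum N = 17.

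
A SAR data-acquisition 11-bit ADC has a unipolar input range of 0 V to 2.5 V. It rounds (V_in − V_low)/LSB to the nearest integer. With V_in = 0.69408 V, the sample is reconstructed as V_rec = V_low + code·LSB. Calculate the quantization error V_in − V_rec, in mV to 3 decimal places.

Step size: 2.5 V ÷ 2^11 = 1.221 mV.
(0.69408 − 0)/0.0012207 = 568.5903; round gives code 569.
Code 569 maps back to 0 + 569×0.0012207 V = 0.69458008 V.
Difference: -0.000500078 V → -0.500 mV.

-0.500 mV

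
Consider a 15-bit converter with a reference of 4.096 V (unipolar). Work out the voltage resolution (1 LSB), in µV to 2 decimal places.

Full-scale span = 4.096 V.
LSB = 4.096 / 2^15 = 4.096 / 32768 = 0.000125 V = 125.00 µV.

125.00 µV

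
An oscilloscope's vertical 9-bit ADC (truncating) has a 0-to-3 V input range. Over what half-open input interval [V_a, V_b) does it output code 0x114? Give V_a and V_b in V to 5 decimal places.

LSB = 3/2^9 = 5.859 mV.
Code 0x114 = 276 decimal.
V_a = V_low + 276·LSB = 1.61719 V; V_b = V_low + 277·LSB = 1.62305 V.

[1.61719 V, 1.62305 V)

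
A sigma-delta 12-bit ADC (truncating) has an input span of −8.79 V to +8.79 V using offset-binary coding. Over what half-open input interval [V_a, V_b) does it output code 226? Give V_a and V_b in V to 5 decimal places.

[-7.82001 V, -7.81572 V)

LSB = 17.58/2^12 = 4.292 mV.
V_a = V_low + 226·LSB = -7.82001 V; V_b = V_low + 227·LSB = -7.81572 V.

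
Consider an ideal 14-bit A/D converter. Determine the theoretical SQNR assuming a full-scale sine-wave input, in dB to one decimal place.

86.0 dB

SNR ≈ 6.02·N + 1.76 dB = 6.02·14 + 1.76 = 86.04 dB.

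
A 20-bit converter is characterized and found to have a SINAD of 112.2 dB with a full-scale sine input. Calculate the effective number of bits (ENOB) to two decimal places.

18.35 bits

ENOB = (SINAD − 1.76) / 6.02 = (112.2 − 1.76)/6.02 = 18.346.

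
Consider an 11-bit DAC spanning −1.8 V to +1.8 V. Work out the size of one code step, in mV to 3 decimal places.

1.758 mV

Full-scale span = 3.6 V.
LSB = 3.6 / 2^11 = 3.6 / 2048 = 0.00175781 V = 1.758 mV.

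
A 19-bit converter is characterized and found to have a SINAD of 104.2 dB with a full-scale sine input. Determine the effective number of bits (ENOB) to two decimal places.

ENOB = (SINAD − 1.76) / 6.02 = (104.2 − 1.76)/6.02 = 17.017.

17.02 bits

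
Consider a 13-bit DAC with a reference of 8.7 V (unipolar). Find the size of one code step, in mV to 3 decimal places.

Full-scale span = 8.7 V.
LSB = 8.7 / 2^13 = 8.7 / 8192 = 0.00106201 V = 1.062 mV.

1.062 mV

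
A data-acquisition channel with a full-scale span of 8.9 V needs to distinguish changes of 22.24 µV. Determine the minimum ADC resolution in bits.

Number of steps required ≥ 8.9 V / 22.24 µV = 400179.86.
Need 2^N ≥ 400179.86; 2^18 = 262144, 2^19 = 524288.
Minimum N = 19.

19 bits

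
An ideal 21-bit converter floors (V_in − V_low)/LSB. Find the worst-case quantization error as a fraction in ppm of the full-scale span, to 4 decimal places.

Truncating → worst-case error = 1 LSB = V_FS/2^21, so 1e+06/2097152 = 0.476837 ppm of full scale.

0.4768 ppm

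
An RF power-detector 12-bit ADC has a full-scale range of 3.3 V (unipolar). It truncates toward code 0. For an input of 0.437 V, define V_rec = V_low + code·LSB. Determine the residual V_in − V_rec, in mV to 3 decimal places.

0.330 mV

LSB = 3.3/2^12 = 0.806 mV.
(0.437 − 0)/0.000805664 = 542.4097; ⌊·⌋ gives code 542.
V_rec = 0 + 542·0.000805664 = 0.43666992 V.
V_in − V_rec = 0.000330078 V = 0.330 mV.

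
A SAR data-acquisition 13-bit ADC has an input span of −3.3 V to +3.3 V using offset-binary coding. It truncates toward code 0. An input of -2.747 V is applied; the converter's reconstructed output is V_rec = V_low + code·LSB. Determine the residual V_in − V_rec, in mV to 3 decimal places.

LSB = 6.6/2^13 = 0.806 mV.
(-2.747 − (−3.3))/0.000805664 = 686.3903; ⌊·⌋ gives code 686.
Reconstructed: -2.7473145 V.
V_in − V_rec = 0.000314453 V = 0.314 mV.

0.314 mV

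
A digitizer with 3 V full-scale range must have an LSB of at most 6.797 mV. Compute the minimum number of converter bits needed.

9 bits

Number of steps required ≥ 3 V / 6.797 mV = 441.37.
Need 2^N ≥ 441.37; 2^8 = 256, 2^9 = 512.
Minimum N = 9.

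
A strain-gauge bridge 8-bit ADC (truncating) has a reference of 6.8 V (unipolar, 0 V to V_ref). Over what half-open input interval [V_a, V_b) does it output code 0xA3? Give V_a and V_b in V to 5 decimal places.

LSB = 6.8/2^8 = 26.562 mV.
Code 0xA3 = 163 decimal.
V_a = V_low + 163·LSB = 4.32969 V; V_b = V_low + 164·LSB = 4.35625 V.

[4.32969 V, 4.35625 V)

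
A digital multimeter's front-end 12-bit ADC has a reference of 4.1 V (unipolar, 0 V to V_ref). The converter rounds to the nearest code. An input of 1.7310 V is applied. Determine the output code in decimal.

code 1729

With 4096 levels over 4.1 V, one step is 1.001 mV.
(1.7310 − 0) / 0.00100098 = 1729.311 LSBs.
So the output code is 1729.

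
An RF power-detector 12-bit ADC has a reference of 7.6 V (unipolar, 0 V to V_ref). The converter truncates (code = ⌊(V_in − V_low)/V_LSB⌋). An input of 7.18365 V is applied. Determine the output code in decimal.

code 3871

LSB = 7.6 V / 4096 = 1.855 mV.
Input sits at 3871.609 steps above V_low.
Floor → code 3871.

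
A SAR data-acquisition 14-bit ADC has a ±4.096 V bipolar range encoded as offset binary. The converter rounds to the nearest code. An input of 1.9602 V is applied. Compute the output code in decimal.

Full-scale span = 8.192 V; LSB = 8.192/2^14 = 0.500 mV.
Input sits at 12112.400 steps above V_low.
round(12112.400) = 12112.

code 12112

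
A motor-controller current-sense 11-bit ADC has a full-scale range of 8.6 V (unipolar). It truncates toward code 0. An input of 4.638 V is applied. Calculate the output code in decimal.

code 1104

Full-scale span = 8.6 V; LSB = 8.6/2^11 = 4.199 mV.
Input sits at 1104.491 steps above V_low.
So the output code is 1104.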